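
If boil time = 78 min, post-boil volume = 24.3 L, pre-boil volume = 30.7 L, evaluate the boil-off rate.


rate = (V_pre − V_post) / (t_min/60)
rate = (30.7 − 24.3) / (78/60)

4.9231 L/hr


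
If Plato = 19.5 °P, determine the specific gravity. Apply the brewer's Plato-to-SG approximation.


SG = 259/(259 − P)
SG = 259/(259 − 19.5)

1.0814


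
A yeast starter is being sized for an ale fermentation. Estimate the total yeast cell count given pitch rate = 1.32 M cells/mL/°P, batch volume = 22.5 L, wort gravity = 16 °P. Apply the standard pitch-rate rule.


cells (billions) = rate · V_L · °P
cells = 1.32 · 22.5 · 16

475.2000 billion cells


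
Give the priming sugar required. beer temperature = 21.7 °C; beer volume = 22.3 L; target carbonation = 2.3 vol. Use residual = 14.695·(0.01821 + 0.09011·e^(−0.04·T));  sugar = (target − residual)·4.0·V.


residual = 14.695·(0.01821 + 0.09011·e^(−0.04·21.7)) = 0.8235
sugar = (2.3 − 0.8235)·4.0·22.3

131.7066 g


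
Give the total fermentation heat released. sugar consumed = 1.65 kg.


Q = m_sugar · 590 kJ/kg
Q = 1.65 · 590

973.5000 kJ


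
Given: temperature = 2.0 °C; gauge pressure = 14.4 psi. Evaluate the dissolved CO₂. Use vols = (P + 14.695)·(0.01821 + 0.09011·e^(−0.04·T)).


vols = (14.4 + 14.695)·(0.01821 + 0.09011·e^(−0.04·2.0))

2.9500 volumes


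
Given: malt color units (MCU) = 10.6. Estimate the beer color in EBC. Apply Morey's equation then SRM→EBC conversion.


SRM = 1.4922·MCU^0.6859;  EBC = SRM·1.97
SRM = 1.4922·10.6^0.6859 = 7.5350
EBC = 7.5350·1.97

14.8440 EBC


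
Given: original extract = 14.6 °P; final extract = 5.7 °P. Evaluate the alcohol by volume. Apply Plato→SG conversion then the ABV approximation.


SG = 259/(259 − P);  ABV = (OG − FG)·131.25
OG = 259/(259 − 14.6) = 1.0597
FG = 259/(259 − 5.7) = 1.0225
ABV = (1.0597 − 1.0225)·131.25

4.8871 % ABV


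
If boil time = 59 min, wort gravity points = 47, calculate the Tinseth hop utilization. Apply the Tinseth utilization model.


U = 1.65·0.000125^(GP/1000) · (1 − e^(−0.04·t))/4.15
bigness = 1.65·0.000125^(47/1000) = 1.0815
boil_factor = (1 − e^(−0.04·59))/4.15 = 0.2182
U = 1.0815 · 0.2182

0.2360


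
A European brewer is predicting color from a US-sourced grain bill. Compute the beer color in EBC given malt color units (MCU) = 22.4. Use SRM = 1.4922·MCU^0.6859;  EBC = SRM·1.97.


SRM = 1.4922·22.4^0.6859 = 12.5882
EBC = 12.5882·1.97

24.7987 EBC


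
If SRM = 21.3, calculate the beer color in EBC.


EBC = SRM · 1.97
EBC = 21.3 · 1.97

41.9610 EBC


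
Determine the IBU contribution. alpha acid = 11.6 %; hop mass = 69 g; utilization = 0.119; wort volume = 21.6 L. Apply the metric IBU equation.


IBU = (α/100)·mass·U·1000 / V
IBU = (11.6/100)·69·0.119·1000 / 21.6

44.0961 IBU


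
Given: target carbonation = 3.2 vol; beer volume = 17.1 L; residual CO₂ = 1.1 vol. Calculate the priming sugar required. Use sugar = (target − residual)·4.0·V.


sugar = (3.2 − 1.1)·4.0·17.1

143.6400 g


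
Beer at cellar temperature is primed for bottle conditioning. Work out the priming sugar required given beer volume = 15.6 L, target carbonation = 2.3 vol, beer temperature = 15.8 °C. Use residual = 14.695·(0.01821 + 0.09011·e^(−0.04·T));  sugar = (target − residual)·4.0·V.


residual = 14.695·(0.01821 + 0.09011·e^(−0.04·15.8)) = 0.9714
sugar = (2.3 − 0.9714)·4.0·15.6

82.9030 g


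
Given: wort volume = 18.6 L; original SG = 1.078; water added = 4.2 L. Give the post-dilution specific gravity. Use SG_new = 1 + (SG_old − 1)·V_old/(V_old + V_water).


pts = (1.078 − 1)·1000·18.6/(18.6 + 4.2) = 63.6316
SG_new = 1 + 63.6316/1000

1.0636


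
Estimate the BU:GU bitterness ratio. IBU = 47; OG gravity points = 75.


BU:GU = IBU / OG_points
BU:GU = 47 / 75

0.6267


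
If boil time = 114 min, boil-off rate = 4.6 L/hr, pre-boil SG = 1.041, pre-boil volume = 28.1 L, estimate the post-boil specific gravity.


V_post = V_pre − rate·(t/60);  SG_post = 1 + (SG_pre−1)·V_pre/V_post
V_post = 28.1 − 4.6·(114/60) = 19.3600
SG_post = 1 + (1.041 − 1)·28.1/19.3600

1.0595


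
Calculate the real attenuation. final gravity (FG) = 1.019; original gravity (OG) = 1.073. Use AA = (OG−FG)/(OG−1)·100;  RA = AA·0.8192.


AA = (1.073 − 1.019)/(1.073 − 1)·100 = 73.9726
RA = 73.9726·0.8192

60.5984 %


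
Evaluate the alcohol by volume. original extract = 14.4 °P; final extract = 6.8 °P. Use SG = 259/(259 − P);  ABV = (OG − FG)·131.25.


OG = 259/(259 − 14.4) = 1.0589
FG = 259/(259 − 6.8) = 1.0270
ABV = (1.0589 − 1.0270)·131.25

4.1880 % ABV


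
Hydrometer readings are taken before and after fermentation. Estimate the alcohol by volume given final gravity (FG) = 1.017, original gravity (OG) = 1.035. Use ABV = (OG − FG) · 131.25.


ABV = (1.035 − 1.017) · 131.25

2.3625 % ABV


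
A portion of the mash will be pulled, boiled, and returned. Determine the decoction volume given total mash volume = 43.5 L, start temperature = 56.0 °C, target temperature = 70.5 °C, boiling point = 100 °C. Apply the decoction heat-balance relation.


V_dec = V_total·(T_target − T_start)/(T_boil − T_start)
V_dec = 43.5·(70.5 − 56.0)/(100 − 56.0)

14.3352 L


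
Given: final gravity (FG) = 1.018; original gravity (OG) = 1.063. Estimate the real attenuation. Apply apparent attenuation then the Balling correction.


AA = (OG−FG)/(OG−1)·100;  RA = AA·0.8192
AA = (1.063 − 1.018)/(1.063 − 1)·100 = 71.4286
RA = 71.4286·0.8192

58.5143 %


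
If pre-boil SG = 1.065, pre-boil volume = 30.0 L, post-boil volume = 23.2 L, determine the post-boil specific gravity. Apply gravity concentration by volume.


SG_post = 1 + (SG_pre − 1)·V_pre/V_post
pts_pre = (1.065 − 1)·1000 = 65.0000
pts_post = 65.0000·30.0/23.2 = 84.0517
SG_post = 1 + 84.0517/1000

1.0841


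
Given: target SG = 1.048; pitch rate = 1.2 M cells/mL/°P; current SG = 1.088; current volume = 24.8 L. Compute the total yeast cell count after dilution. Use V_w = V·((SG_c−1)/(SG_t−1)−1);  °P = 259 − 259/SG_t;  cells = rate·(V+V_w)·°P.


V_w = 24.8·((1.088−1)/(1.048−1)−1) = 20.6667
V_final = 24.8 + 20.6667 = 45.4667
°P = 259 − 259/1.048 = 11.8626
cells = 1.2·45.4667·11.8626

647.2232 billion cells


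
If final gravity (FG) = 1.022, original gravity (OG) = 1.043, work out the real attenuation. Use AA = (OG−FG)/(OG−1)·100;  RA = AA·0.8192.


AA = (1.043 − 1.022)/(1.043 − 1)·100 = 48.8372
RA = 48.8372·0.8192

40.0074 %


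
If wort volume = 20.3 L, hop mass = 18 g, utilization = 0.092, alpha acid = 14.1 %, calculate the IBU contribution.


IBU = (α/100)·mass·U·1000 / V
IBU = (14.1/100)·18·0.092·1000 / 20.3

11.5023 IBU


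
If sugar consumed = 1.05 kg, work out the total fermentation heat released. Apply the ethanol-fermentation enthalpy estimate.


Q = m_sugar · 590 kJ/kg
Q = 1.05 · 590

619.5000 kJ


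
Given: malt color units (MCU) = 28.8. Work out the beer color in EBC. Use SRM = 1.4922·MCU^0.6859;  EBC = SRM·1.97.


SRM = 1.4922·28.8^0.6859 = 14.9563
EBC = 14.9563·1.97

29.4639 EBC


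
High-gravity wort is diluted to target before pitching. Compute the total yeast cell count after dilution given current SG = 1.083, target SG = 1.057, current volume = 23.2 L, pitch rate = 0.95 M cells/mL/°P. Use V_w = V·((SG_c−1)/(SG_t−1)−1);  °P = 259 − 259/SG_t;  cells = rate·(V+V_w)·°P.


V_w = 23.2·((1.083−1)/(1.057−1)−1) = 10.5825
V_final = 23.2 + 10.5825 = 33.7825
°P = 259 − 259/1.057 = 13.9669
cells = 0.95·33.7825·13.9669

448.2440 billion cells


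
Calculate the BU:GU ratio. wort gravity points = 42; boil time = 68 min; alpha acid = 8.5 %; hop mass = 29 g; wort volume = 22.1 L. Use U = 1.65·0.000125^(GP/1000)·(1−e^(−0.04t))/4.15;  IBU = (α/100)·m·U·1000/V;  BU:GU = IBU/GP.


U = 1.65·0.000125^(42/1000)·(1−e^(−0.04·68))/4.15 = 0.2546
IBU = (8.5/100)·29·0.2546·1000/22.1 = 28.4011
BU:GU = 28.4011/42

0.6762


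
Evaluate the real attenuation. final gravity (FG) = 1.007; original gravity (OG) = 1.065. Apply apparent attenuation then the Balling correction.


AA = (OG−FG)/(OG−1)·100;  RA = AA·0.8192
AA = (1.065 − 1.007)/(1.065 − 1)·100 = 89.2308
RA = 89.2308·0.8192

73.0978 %


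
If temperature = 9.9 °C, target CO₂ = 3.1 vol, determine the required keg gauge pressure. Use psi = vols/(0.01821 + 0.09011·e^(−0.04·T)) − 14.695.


psi = 3.1/(0.01821 + 0.09011·e^(−0.04·9.9)) − 14.695

24.6178 psi


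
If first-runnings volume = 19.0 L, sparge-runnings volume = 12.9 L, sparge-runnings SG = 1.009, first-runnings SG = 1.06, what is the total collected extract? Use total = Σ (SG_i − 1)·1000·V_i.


first = (1.06 − 1)·1000·19.0 = 1140.0000
sparge = (1.009 − 1)·1000·12.9 = 116.1000
total = 1140.0000 + 116.1000

1256.1000 gravity·L


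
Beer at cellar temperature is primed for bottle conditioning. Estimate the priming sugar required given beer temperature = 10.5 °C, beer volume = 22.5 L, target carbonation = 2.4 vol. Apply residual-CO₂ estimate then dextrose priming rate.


residual = 14.695·(0.01821 + 0.09011·e^(−0.04·T));  sugar = (target − residual)·4.0·V
residual = 14.695·(0.01821 + 0.09011·e^(−0.04·10.5)) = 1.1376
sugar = (2.4 − 1.1376)·4.0·22.5

113.6128 g


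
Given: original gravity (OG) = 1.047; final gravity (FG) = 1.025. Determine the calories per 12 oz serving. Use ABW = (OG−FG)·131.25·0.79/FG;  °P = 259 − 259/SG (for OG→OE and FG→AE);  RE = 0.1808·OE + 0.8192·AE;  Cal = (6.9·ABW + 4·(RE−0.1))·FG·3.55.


ABW = (1.047 − 1.025)·131.25·0.79/1.025 = 2.2255
OE = 259 − 259/1.047 = 11.6266 °P
AE = 259 − 259/1.025 = 6.3171 °P
RE = 0.1808·11.6266 + 0.8192·6.3171 = 7.2770 °P
Cal = (6.9·2.2255 + 4·(7.2770−0.1))·1.025·3.55

160.3378 kcal


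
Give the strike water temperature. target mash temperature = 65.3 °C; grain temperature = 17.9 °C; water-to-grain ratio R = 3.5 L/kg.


T_strike = (0.41/R)·(T_mash − T_grain) + T_mash
T_strike = (0.41/3.5)·(65.3 − 17.9) + 65.3

70.8526 °C


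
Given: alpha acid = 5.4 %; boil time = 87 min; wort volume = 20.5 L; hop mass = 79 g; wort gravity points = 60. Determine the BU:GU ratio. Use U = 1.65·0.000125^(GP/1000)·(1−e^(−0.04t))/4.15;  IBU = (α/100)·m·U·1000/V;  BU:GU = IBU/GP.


U = 1.65·0.000125^(60/1000)·(1−e^(−0.04·87))/4.15 = 0.2247
IBU = (5.4/100)·79·0.2247·1000/20.5 = 46.7657
BU:GU = 46.7657/60

0.7794


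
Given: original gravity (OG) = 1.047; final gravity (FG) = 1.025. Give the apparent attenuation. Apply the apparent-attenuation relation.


AA = (OG − FG)/(OG − 1) · 100
AA = (1.047 − 1.025)/(1.047 − 1) · 100

46.8085 %


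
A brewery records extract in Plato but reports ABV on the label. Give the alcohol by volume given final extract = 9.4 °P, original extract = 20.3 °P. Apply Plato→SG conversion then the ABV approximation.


SG = 259/(259 − P);  ABV = (OG − FG)·131.25
OG = 259/(259 − 20.3) = 1.0850
FG = 259/(259 − 9.4) = 1.0377
ABV = (1.0850 − 1.0377)·131.25

6.2191 % ABV


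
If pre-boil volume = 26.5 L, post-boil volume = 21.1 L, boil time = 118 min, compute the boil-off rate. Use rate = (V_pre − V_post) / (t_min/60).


rate = (26.5 − 21.1) / (118/60)

2.7458 L/hr


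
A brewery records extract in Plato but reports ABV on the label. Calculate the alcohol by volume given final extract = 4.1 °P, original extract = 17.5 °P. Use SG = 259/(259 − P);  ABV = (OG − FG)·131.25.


OG = 259/(259 − 17.5) = 1.0725
FG = 259/(259 − 4.1) = 1.0161
ABV = (1.0725 − 1.0161)·131.25

7.3997 % ABV


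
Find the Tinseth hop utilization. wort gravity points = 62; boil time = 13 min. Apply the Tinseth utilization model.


U = 1.65·0.000125^(GP/1000) · (1 − e^(−0.04·t))/4.15
bigness = 1.65·0.000125^(62/1000) = 0.9451
boil_factor = (1 − e^(−0.04·13))/4.15 = 0.0977
U = 0.9451 · 0.0977

0.0923


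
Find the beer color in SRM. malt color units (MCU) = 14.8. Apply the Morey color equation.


SRM = 1.4922 · MCU^0.6859
SRM = 1.4922 · 14.8^0.6859

9.4735 SRM


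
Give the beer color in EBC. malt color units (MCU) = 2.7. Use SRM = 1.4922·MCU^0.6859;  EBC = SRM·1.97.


SRM = 1.4922·2.7^0.6859 = 2.9492
EBC = 2.9492·1.97

5.8099 EBC


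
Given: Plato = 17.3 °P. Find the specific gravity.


SG = 259/(259 − P)
SG = 259/(259 − 17.3)

1.0716


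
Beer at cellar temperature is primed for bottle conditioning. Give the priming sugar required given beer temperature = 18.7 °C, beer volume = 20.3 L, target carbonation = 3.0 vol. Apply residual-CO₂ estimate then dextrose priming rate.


residual = 14.695·(0.01821 + 0.09011·e^(−0.04·T));  sugar = (target − residual)·4.0·V
residual = 14.695·(0.01821 + 0.09011·e^(−0.04·18.7)) = 0.8943
sugar = (3.0 − 0.8943)·4.0·20.3

170.9796 g


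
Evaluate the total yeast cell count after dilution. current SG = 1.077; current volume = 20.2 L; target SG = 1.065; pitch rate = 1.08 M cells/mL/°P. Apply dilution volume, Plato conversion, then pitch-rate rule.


V_w = V·((SG_c−1)/(SG_t−1)−1);  °P = 259 − 259/SG_t;  cells = rate·(V+V_w)·°P
V_w = 20.2·((1.077−1)/(1.065−1)−1) = 3.7292
V_final = 20.2 + 3.7292 = 23.9292
°P = 259 − 259/1.065 = 15.8075
cells = 1.08·23.9292·15.8075

408.5225 billion cells


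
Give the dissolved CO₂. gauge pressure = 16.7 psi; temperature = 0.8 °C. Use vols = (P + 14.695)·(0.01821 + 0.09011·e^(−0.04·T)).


vols = (16.7 + 14.695)·(0.01821 + 0.09011·e^(−0.04·0.8))

3.3116 volumes


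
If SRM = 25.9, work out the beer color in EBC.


EBC = SRM · 1.97
EBC = 25.9 · 1.97

51.0230 EBC


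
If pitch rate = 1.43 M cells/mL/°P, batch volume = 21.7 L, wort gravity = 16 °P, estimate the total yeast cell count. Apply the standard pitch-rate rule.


cells (billions) = rate · V_L · °P
cells = 1.43 · 21.7 · 16

496.4960 billion cells


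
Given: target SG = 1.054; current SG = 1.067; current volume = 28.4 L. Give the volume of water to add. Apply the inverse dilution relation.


V_water = V·((SG_curr − 1)/(SG_target − 1) − 1)
V_water = 28.4·((1.067 − 1)/(1.054 − 1) − 1)

6.8370 L


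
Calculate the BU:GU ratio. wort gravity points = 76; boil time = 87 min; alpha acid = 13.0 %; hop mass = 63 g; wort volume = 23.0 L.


U = 1.65·0.000125^(GP/1000)·(1−e^(−0.04t))/4.15;  IBU = (α/100)·m·U·1000/V;  BU:GU = IBU/GP
U = 1.65·0.000125^(76/1000)·(1−e^(−0.04·87))/4.15 = 0.1946
IBU = (13.0/100)·63·0.1946·1000/23.0 = 69.3054
BU:GU = 69.3054/76

0.9119


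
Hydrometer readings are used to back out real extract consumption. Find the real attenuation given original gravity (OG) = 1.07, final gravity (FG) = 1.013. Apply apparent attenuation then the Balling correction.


AA = (OG−FG)/(OG−1)·100;  RA = AA·0.8192
AA = (1.07 − 1.013)/(1.07 − 1)·100 = 81.4286
RA = 81.4286·0.8192

66.7063 %


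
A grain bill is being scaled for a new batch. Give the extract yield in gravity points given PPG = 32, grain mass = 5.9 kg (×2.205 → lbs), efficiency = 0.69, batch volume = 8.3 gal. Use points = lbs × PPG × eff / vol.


lbs = 5.9 × 2.205 = 13.0095
points = 13.0095 × 32 × 0.69 / 8.3

34.6084 points


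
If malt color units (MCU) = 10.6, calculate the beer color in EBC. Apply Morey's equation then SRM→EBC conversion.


SRM = 1.4922·MCU^0.6859;  EBC = SRM·1.97
SRM = 1.4922·10.6^0.6859 = 7.5350
EBC = 7.5350·1.97

14.8440 EBC


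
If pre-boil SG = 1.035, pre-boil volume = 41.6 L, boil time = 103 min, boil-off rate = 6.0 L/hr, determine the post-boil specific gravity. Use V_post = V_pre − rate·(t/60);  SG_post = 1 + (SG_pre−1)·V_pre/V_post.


V_post = 41.6 − 6.0·(103/60) = 31.3000
SG_post = 1 + (1.035 − 1)·41.6/31.3000

1.0465


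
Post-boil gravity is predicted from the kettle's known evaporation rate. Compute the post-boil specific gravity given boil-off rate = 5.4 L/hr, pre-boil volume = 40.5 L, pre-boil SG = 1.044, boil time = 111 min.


V_post = V_pre − rate·(t/60);  SG_post = 1 + (SG_pre−1)·V_pre/V_post
V_post = 40.5 − 5.4·(111/60) = 30.5100
SG_post = 1 + (1.044 − 1)·40.5/30.5100

1.0584


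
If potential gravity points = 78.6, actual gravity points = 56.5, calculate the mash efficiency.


efficiency = actual / potential × 100
efficiency = 56.5 / 78.6 × 100

71.8830 %


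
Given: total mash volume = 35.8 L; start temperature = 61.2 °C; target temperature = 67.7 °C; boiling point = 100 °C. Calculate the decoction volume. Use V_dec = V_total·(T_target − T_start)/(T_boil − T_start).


V_dec = 35.8·(67.7 − 61.2)/(100 − 61.2)

5.9974 L


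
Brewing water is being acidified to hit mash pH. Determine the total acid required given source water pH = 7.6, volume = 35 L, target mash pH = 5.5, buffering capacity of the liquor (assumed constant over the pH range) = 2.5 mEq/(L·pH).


acid = buffering capacity · (pH_source − pH_target) · V
acid = 2.5 · (7.6 − 5.5) · 35

183.7500 mEq


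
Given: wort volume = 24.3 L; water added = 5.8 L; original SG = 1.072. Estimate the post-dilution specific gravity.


SG_new = 1 + (SG_old − 1)·V_old/(V_old + V_water)
pts = (1.072 − 1)·1000·24.3/(24.3 + 5.8) = 58.1262
SG_new = 1 + 58.1262/1000

1.0581


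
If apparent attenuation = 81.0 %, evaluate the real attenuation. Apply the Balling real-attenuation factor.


RA = AA · 0.8192
RA = 81.0 · 0.8192

66.3552 %


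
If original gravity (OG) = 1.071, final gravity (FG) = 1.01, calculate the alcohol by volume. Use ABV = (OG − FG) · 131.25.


ABV = (1.071 − 1.01) · 131.25

8.0062 % ABV


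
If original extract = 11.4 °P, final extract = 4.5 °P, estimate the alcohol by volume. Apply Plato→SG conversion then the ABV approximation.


SG = 259/(259 − P);  ABV = (OG − FG)·131.25
OG = 259/(259 − 11.4) = 1.0460
FG = 259/(259 − 4.5) = 1.0177
ABV = (1.0460 − 1.0177)·131.25

3.7223 % ABV


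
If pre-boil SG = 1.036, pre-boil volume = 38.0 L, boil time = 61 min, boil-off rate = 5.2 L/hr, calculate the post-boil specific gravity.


V_post = V_pre − rate·(t/60);  SG_post = 1 + (SG_pre−1)·V_pre/V_post
V_post = 38.0 − 5.2·(61/60) = 32.7133
SG_post = 1 + (1.036 − 1)·38.0/32.7133

1.0418


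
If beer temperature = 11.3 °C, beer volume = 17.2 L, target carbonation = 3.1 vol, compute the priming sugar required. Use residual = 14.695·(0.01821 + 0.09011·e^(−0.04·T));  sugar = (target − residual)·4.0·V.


residual = 14.695·(0.01821 + 0.09011·e^(−0.04·11.3)) = 1.1102
sugar = (3.1 − 1.1102)·4.0·17.2

136.8958 g


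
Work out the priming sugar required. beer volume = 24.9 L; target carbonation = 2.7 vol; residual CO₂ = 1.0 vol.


sugar = (target − residual)·4.0·V
sugar = (2.7 − 1.0)·4.0·24.9

169.3200 g


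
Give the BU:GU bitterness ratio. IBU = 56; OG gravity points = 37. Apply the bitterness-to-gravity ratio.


BU:GU = IBU / OG_points
BU:GU = 56 / 37

1.5135


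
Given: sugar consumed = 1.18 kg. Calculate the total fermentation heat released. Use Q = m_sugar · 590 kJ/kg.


Q = 1.18 · 590

696.2000 kJ


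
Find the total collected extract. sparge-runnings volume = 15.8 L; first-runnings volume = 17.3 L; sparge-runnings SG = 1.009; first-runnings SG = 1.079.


total = Σ (SG_i − 1)·1000·V_i
first = (1.079 − 1)·1000·17.3 = 1366.7000
sparge = (1.009 − 1)·1000·15.8 = 142.2000
total = 1366.7000 + 142.2000

1508.9000 gravity·L


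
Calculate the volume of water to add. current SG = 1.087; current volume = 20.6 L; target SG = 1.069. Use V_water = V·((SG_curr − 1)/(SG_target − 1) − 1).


V_water = 20.6·((1.087 − 1)/(1.069 − 1) − 1)

5.3739 L


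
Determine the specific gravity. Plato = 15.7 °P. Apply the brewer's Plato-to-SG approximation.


SG = 259/(259 − P)
SG = 259/(259 − 15.7)

1.0645


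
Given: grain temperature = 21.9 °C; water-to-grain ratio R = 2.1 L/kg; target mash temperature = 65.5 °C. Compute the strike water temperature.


T_strike = (0.41/R)·(T_mash − T_grain) + T_mash
T_strike = (0.41/2.1)·(65.5 − 21.9) + 65.5

74.0124 °C


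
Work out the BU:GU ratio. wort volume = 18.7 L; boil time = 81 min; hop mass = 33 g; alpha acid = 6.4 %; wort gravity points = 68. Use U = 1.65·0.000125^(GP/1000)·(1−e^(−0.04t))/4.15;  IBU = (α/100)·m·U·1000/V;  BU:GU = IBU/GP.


U = 1.65·0.000125^(68/1000)·(1−e^(−0.04·81))/4.15 = 0.2073
IBU = (6.4/100)·33·0.2073·1000/18.7 = 23.4168
BU:GU = 23.4168/68

0.3444


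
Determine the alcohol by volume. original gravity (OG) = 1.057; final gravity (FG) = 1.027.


ABV = (OG − FG) · 131.25
ABV = (1.057 − 1.027) · 131.25

3.9375 % ABV


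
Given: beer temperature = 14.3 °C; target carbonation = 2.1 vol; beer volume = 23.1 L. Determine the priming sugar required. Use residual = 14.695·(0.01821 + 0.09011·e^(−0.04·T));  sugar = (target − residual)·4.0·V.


residual = 14.695·(0.01821 + 0.09011·e^(−0.04·14.3)) = 1.0149
sugar = (2.1 − 1.0149)·4.0·23.1

100.2587 g


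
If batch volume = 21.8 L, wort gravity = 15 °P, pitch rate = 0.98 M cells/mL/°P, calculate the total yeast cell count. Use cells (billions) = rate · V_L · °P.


cells = 0.98 · 21.8 · 15

320.4600 billion cells


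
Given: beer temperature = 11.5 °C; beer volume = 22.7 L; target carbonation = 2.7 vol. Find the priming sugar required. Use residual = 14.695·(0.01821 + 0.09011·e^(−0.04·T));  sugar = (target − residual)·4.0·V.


residual = 14.695·(0.01821 + 0.09011·e^(−0.04·11.5)) = 1.1035
sugar = (2.7 − 1.1035)·4.0·22.7

144.9603 g


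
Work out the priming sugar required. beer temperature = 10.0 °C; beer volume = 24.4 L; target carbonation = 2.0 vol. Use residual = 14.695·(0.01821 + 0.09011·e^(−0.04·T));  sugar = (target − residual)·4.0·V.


residual = 14.695·(0.01821 + 0.09011·e^(−0.04·10.0)) = 1.1552
sugar = (2.0 − 1.1552)·4.0·24.4

82.4514 g


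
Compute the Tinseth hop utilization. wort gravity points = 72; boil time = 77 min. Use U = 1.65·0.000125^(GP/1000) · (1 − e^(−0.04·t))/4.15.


bigness = 1.65·0.000125^(72/1000) = 0.8639
boil_factor = (1 − e^(−0.04·77))/4.15 = 0.2299
U = 0.8639 · 0.2299

0.1986


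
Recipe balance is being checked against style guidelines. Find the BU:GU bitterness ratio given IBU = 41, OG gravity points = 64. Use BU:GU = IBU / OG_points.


BU:GU = 41 / 64

0.6406


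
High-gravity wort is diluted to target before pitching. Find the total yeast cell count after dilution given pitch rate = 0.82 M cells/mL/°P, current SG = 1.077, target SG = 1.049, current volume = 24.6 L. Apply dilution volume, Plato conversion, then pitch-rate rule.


V_w = V·((SG_c−1)/(SG_t−1)−1);  °P = 259 − 259/SG_t;  cells = rate·(V+V_w)·°P
V_w = 24.6·((1.077−1)/(1.049−1)−1) = 14.0571
V_final = 24.6 + 14.0571 = 38.6571
°P = 259 − 259/1.049 = 12.0982
cells = 0.82·38.6571·12.0982

383.4988 billion cells


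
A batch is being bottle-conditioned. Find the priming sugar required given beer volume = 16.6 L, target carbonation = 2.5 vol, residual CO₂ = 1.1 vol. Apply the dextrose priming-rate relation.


sugar = (target − residual)·4.0·V
sugar = (2.5 − 1.1)·4.0·16.6

92.9600 g


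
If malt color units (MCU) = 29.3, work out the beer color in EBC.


SRM = 1.4922·MCU^0.6859;  EBC = SRM·1.97
SRM = 1.4922·29.3^0.6859 = 15.1339
EBC = 15.1339·1.97

29.8138 EBC


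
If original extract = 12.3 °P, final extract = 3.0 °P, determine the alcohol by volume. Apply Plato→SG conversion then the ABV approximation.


SG = 259/(259 − P);  ABV = (OG − FG)·131.25
OG = 259/(259 − 12.3) = 1.0499
FG = 259/(259 − 3.0) = 1.0117
ABV = (1.0499 − 1.0117)·131.25

5.0058 % ABV


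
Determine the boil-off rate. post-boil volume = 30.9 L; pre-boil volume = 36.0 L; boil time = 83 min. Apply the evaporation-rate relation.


rate = (V_pre − V_post) / (t_min/60)
rate = (36.0 − 30.9) / (83/60)

3.6867 L/hr


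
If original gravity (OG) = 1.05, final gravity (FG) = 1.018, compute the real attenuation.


AA = (OG−FG)/(OG−1)·100;  RA = AA·0.8192
AA = (1.05 − 1.018)/(1.05 − 1)·100 = 64.0000
RA = 64.0000·0.8192

52.4288 %


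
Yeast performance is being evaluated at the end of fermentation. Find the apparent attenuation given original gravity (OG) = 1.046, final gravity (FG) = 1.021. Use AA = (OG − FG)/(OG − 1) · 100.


AA = (1.046 − 1.021)/(1.046 − 1) · 100

54.3478 %


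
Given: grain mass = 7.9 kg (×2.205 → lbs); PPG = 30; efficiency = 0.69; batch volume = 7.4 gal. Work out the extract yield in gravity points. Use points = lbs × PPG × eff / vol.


lbs = 7.9 × 2.205 = 17.4195
points = 17.4195 × 30 × 0.69 / 7.4

48.7275 points


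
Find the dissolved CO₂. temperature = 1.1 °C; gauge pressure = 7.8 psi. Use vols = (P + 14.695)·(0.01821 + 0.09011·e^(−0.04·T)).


vols = (7.8 + 14.695)·(0.01821 + 0.09011·e^(−0.04·1.1))

2.3494 volumes


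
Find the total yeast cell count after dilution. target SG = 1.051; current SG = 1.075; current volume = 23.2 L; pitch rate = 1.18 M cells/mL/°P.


V_w = V·((SG_c−1)/(SG_t−1)−1);  °P = 259 − 259/SG_t;  cells = rate·(V+V_w)·°P
V_w = 23.2·((1.075−1)/(1.051−1)−1) = 10.9176
V_final = 23.2 + 10.9176 = 34.1176
°P = 259 − 259/1.051 = 12.5680
cells = 1.18·34.1176·12.5680

505.9741 billion cells


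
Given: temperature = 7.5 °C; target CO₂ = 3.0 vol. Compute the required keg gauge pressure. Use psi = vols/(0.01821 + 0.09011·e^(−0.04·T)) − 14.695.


psi = 3.0/(0.01821 + 0.09011·e^(−0.04·7.5)) − 14.695

20.6136 psi


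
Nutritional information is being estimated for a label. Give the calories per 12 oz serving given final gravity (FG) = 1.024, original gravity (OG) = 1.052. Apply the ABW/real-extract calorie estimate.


ABW = (OG−FG)·131.25·0.79/FG;  °P = 259 − 259/SG (for OG→OE and FG→AE);  RE = 0.1808·OE + 0.8192·AE;  Cal = (6.9·ABW + 4·(RE−0.1))·FG·3.55
ABW = (1.052 − 1.024)·131.25·0.79/1.024 = 2.8352
OE = 259 − 259/1.052 = 12.8023 °P
AE = 259 − 259/1.024 = 6.0703 °P
RE = 0.1808·12.8023 + 0.8192·6.0703 = 7.2875 °P
Cal = (6.9·2.8352 + 4·(7.2875−0.1))·1.024·3.55

175.6264 kcal


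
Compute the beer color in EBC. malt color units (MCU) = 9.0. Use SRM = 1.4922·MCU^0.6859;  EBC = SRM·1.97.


SRM = 1.4922·9.0^0.6859 = 6.7351
EBC = 6.7351·1.97

13.2681 EBC


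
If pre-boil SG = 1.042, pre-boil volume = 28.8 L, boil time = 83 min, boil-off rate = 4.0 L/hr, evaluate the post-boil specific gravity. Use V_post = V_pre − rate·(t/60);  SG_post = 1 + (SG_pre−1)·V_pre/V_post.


V_post = 28.8 − 4.0·(83/60) = 23.2667
SG_post = 1 + (1.042 − 1)·28.8/23.2667

1.0520


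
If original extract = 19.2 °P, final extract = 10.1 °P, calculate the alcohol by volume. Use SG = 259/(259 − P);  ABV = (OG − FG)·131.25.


OG = 259/(259 − 19.2) = 1.0801
FG = 259/(259 − 10.1) = 1.0406
ABV = (1.0801 − 1.0406)·131.25

5.1828 % ABV


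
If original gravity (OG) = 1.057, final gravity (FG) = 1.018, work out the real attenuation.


AA = (OG−FG)/(OG−1)·100;  RA = AA·0.8192
AA = (1.057 − 1.018)/(1.057 − 1)·100 = 68.4211
RA = 68.4211·0.8192

56.0505 %


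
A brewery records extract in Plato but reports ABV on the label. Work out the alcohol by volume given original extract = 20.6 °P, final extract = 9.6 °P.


SG = 259/(259 − P);  ABV = (OG − FG)·131.25
OG = 259/(259 − 20.6) = 1.0864
FG = 259/(259 − 9.6) = 1.0385
ABV = (1.0864 − 1.0385)·131.25

6.2891 % ABV


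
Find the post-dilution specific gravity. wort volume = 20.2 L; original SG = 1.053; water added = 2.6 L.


SG_new = 1 + (SG_old − 1)·V_old/(V_old + V_water)
pts = (1.053 − 1)·1000·20.2/(20.2 + 2.6) = 46.9561
SG_new = 1 + 46.9561/1000

1.0470


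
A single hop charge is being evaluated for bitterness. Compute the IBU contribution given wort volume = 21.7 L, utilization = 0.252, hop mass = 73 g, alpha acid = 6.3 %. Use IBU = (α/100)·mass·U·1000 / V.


IBU = (6.3/100)·73·0.252·1000 / 21.7

53.4077 IBU


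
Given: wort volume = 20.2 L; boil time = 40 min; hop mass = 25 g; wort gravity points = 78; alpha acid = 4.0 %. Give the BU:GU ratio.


U = 1.65·0.000125^(GP/1000)·(1−e^(−0.04t))/4.15;  IBU = (α/100)·m·U·1000/V;  BU:GU = IBU/GP
U = 1.65·0.000125^(78/1000)·(1−e^(−0.04·40))/4.15 = 0.1574
IBU = (4.0/100)·25·0.1574·1000/20.2 = 7.7930
BU:GU = 7.7930/78

0.0999


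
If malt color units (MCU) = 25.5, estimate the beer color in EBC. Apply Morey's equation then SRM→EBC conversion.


SRM = 1.4922·MCU^0.6859;  EBC = SRM·1.97
SRM = 1.4922·25.5^0.6859 = 13.7586
EBC = 13.7586·1.97

27.1044 EBC


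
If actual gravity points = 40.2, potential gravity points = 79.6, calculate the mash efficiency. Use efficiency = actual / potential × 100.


efficiency = 40.2 / 79.6 × 100

50.5025 %


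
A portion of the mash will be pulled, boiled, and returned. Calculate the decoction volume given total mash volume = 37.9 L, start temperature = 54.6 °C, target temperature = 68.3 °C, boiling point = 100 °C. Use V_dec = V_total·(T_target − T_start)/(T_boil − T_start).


V_dec = 37.9·(68.3 − 54.6)/(100 − 54.6)

11.4368 L


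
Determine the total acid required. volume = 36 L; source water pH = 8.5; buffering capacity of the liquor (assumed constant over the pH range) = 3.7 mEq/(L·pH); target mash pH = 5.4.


acid = buffering capacity · (pH_source − pH_target) · V
acid = 3.7 · (8.5 − 5.4) · 36

412.9200 mEq


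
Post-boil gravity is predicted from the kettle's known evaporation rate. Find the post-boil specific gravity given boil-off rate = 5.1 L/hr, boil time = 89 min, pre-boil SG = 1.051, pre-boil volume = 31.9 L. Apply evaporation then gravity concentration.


V_post = V_pre − rate·(t/60);  SG_post = 1 + (SG_pre−1)·V_pre/V_post
V_post = 31.9 − 5.1·(89/60) = 24.3350
SG_post = 1 + (1.051 − 1)·31.9/24.3350

1.0669


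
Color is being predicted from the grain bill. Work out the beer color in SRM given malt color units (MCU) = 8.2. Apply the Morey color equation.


SRM = 1.4922 · MCU^0.6859
SRM = 1.4922 · 8.2^0.6859

6.3185 SRM


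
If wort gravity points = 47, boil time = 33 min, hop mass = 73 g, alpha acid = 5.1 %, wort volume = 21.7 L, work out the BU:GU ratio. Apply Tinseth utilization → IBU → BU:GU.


U = 1.65·0.000125^(GP/1000)·(1−e^(−0.04t))/4.15;  IBU = (α/100)·m·U·1000/V;  BU:GU = IBU/GP
U = 1.65·0.000125^(47/1000)·(1−e^(−0.04·33))/4.15 = 0.1910
IBU = (5.1/100)·73·0.1910·1000/21.7 = 32.7678
BU:GU = 32.7678/47

0.6972


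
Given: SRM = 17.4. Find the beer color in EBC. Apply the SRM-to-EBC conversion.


EBC = SRM · 1.97
EBC = 17.4 · 1.97

34.2780 EBC


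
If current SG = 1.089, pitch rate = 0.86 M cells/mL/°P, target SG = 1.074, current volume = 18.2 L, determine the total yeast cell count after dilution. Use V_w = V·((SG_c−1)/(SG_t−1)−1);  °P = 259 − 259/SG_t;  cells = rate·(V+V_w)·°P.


V_w = 18.2·((1.089−1)/(1.074−1)−1) = 3.6892
V_final = 18.2 + 3.6892 = 21.8892
°P = 259 − 259/1.074 = 17.8454
cells = 0.86·21.8892·17.8454

335.9351 billion cells


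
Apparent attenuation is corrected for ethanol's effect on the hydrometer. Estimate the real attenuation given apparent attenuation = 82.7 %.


RA = AA · 0.8192
RA = 82.7 · 0.8192

67.7478 %


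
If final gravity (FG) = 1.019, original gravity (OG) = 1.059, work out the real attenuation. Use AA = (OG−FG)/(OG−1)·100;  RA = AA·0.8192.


AA = (1.059 − 1.019)/(1.059 − 1)·100 = 67.7966
RA = 67.7966·0.8192

55.5390 %


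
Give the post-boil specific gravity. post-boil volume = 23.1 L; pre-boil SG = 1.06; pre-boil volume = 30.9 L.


SG_post = 1 + (SG_pre − 1)·V_pre/V_post
pts_pre = (1.06 − 1)·1000 = 60.0000
pts_post = 60.0000·30.9/23.1 = 80.2597
SG_post = 1 + 80.2597/1000

1.0803


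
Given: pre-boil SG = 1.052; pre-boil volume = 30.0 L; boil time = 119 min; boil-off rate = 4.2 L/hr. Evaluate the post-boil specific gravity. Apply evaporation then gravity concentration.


V_post = V_pre − rate·(t/60);  SG_post = 1 + (SG_pre−1)·V_pre/V_post
V_post = 30.0 − 4.2·(119/60) = 21.6700
SG_post = 1 + (1.052 − 1)·30.0/21.6700

1.0720


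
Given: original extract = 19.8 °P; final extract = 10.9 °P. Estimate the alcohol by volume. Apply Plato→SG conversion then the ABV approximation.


SG = 259/(259 − P);  ABV = (OG − FG)·131.25
OG = 259/(259 − 19.8) = 1.0828
FG = 259/(259 − 10.9) = 1.0439
ABV = (1.0828 − 1.0439)·131.25

5.0980 % ABV


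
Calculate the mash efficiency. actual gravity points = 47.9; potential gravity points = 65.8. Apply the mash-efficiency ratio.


efficiency = actual / potential × 100
efficiency = 47.9 / 65.8 × 100

72.7964 %


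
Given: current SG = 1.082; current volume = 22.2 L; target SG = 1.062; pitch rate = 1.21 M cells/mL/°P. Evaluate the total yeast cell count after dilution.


V_w = V·((SG_c−1)/(SG_t−1)−1);  °P = 259 − 259/SG_t;  cells = rate·(V+V_w)·°P
V_w = 22.2·((1.082−1)/(1.062−1)−1) = 7.1613
V_final = 22.2 + 7.1613 = 29.3613
°P = 259 − 259/1.062 = 15.1205
cells = 1.21·29.3613·15.1205

537.1894 billion cells


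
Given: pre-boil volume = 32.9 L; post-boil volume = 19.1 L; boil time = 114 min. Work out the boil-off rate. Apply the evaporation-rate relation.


rate = (V_pre − V_post) / (t_min/60)
rate = (32.9 − 19.1) / (114/60)

7.2632 L/hr


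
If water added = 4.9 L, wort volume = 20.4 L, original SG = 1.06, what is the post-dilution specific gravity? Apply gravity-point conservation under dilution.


SG_new = 1 + (SG_old − 1)·V_old/(V_old + V_water)
pts = (1.06 − 1)·1000·20.4/(20.4 + 4.9) = 48.3794
SG_new = 1 + 48.3794/1000

1.0484


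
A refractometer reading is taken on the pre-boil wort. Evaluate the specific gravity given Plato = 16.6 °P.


SG = 259/(259 − P)
SG = 259/(259 − 16.6)

1.0685


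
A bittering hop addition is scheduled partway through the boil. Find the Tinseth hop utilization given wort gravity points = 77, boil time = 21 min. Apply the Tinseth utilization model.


U = 1.65·0.000125^(GP/1000) · (1 − e^(−0.04·t))/4.15
bigness = 1.65·0.000125^(77/1000) = 0.8259
boil_factor = (1 − e^(−0.04·21))/4.15 = 0.1369
U = 0.8259 · 0.1369

0.1131


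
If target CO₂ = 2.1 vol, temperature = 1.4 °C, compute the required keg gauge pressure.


psi = vols/(0.01821 + 0.09011·e^(−0.04·T)) − 14.695
psi = 2.1/(0.01821 + 0.09011·e^(−0.04·1.4)) − 14.695

5.6120 psi


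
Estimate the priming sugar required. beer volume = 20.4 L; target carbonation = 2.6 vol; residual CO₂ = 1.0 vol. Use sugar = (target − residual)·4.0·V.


sugar = (2.6 − 1.0)·4.0·20.4

130.5600 g


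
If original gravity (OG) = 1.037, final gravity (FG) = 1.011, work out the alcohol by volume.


ABV = (OG − FG) · 131.25
ABV = (1.037 − 1.011) · 131.25

3.4125 % ABV


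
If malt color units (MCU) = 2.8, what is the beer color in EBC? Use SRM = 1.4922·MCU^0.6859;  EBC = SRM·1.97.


SRM = 1.4922·2.8^0.6859 = 3.0237
EBC = 3.0237·1.97

5.9566 EBC


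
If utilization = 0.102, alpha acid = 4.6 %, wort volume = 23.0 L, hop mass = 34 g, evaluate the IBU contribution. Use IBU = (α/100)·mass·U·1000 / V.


IBU = (4.6/100)·34·0.102·1000 / 23.0

6.9360 IBU


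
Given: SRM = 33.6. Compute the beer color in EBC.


EBC = SRM · 1.97
EBC = 33.6 · 1.97

66.1920 EBC


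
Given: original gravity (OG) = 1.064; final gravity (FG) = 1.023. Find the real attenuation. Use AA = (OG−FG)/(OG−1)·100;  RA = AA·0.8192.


AA = (1.064 − 1.023)/(1.064 − 1)·100 = 64.0625
RA = 64.0625·0.8192

52.4800 %


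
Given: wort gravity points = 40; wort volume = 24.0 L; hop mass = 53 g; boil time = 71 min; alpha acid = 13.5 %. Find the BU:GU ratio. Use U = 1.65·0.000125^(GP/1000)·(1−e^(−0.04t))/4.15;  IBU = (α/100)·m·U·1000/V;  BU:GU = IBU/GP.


U = 1.65·0.000125^(40/1000)·(1−e^(−0.04·71))/4.15 = 0.2613
IBU = (13.5/100)·53·0.2613·1000/24.0 = 77.9050
BU:GU = 77.9050/40

1.9476


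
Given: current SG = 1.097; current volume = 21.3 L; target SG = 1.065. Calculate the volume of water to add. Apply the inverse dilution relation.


V_water = V·((SG_curr − 1)/(SG_target − 1) − 1)
V_water = 21.3·((1.097 − 1)/(1.065 − 1) − 1)

10.4862 L


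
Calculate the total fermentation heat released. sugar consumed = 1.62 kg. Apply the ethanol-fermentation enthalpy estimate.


Q = m_sugar · 590 kJ/kg
Q = 1.62 · 590

955.8000 kJ


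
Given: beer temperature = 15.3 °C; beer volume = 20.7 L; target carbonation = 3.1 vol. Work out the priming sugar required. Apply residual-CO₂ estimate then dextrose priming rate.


residual = 14.695·(0.01821 + 0.09011·e^(−0.04·T));  sugar = (target − residual)·4.0·V
residual = 14.695·(0.01821 + 0.09011·e^(−0.04·15.3)) = 0.9856
sugar = (3.1 − 0.9856)·4.0·20.7

175.0686 g


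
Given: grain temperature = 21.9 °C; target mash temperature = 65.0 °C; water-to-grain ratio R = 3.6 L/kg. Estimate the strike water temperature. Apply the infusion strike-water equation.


T_strike = (0.41/R)·(T_mash − T_grain) + T_mash
T_strike = (0.41/3.6)·(65.0 − 21.9) + 65.0

69.9086 °C


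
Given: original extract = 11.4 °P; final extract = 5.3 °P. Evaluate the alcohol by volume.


SG = 259/(259 − P);  ABV = (OG − FG)·131.25
OG = 259/(259 − 11.4) = 1.0460
FG = 259/(259 − 5.3) = 1.0209
ABV = (1.0460 − 1.0209)·131.25

3.3011 % ABV


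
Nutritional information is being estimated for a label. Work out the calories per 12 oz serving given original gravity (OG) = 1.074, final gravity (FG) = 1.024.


ABW = (OG−FG)·131.25·0.79/FG;  °P = 259 − 259/SG (for OG→OE and FG→AE);  RE = 0.1808·OE + 0.8192·AE;  Cal = (6.9·ABW + 4·(RE−0.1))·FG·3.55
ABW = (1.074 − 1.024)·131.25·0.79/1.024 = 5.0629
OE = 259 − 259/1.074 = 17.8454 °P
AE = 259 − 259/1.024 = 6.0703 °P
RE = 0.1808·17.8454 + 0.8192·6.0703 = 8.1993 °P
Cal = (6.9·5.0629 + 4·(8.1993−0.1))·1.024·3.55

244.7609 kcal


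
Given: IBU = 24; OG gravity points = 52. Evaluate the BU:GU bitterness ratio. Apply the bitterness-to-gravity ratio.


BU:GU = IBU / OG_points
BU:GU = 24 / 52

0.4615


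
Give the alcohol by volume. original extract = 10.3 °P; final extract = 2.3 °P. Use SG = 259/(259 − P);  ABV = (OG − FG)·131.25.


OG = 259/(259 − 10.3) = 1.0414
FG = 259/(259 − 2.3) = 1.0090
ABV = (1.0414 − 1.0090)·131.25

4.2598 % ABV


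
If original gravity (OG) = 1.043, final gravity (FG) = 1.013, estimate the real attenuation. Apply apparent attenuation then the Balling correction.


AA = (OG−FG)/(OG−1)·100;  RA = AA·0.8192
AA = (1.043 − 1.013)/(1.043 − 1)·100 = 69.7674
RA = 69.7674·0.8192

57.1535 %


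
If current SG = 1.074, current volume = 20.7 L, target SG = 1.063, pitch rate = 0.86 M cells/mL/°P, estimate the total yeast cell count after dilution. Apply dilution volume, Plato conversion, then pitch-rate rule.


V_w = V·((SG_c−1)/(SG_t−1)−1);  °P = 259 − 259/SG_t;  cells = rate·(V+V_w)·°P
V_w = 20.7·((1.074−1)/(1.063−1)−1) = 3.6143
V_final = 20.7 + 3.6143 = 24.3143
°P = 259 − 259/1.063 = 15.3500
cells = 0.86·24.3143·15.3500

320.9719 billion cells
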